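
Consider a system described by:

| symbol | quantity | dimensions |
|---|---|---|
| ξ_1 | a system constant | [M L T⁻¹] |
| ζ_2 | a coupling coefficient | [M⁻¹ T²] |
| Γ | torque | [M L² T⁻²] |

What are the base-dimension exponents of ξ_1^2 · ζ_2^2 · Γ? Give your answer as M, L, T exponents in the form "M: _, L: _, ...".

M: 1, L: 4, T: 0

Collect each base-dimension exponent across the product:
  M: 2·(1) + 2·(-1) + (1) = 1
  L: 2·(1) + 2·(0) + (2) = 4
  T: 2·(-1) + 2·(2) + (-2) = 0
So the dimensions are [M L⁴].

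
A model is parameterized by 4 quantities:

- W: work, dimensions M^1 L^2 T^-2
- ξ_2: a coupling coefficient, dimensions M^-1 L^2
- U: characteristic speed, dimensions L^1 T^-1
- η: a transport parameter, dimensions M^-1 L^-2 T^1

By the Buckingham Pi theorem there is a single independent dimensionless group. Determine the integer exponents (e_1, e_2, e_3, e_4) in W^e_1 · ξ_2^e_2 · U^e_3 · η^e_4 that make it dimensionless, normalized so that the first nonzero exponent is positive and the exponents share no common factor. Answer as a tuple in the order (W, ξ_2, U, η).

(3, 1, -4, 2)

M: e_1·(1) + e_2·(-1) + e_3·(0) + e_4·(-1) = 0
L: e_1·(2) + e_2·(2) + e_3·(1) + e_4·(-2) = 0
T: e_1·(-2) + e_2·(0) + e_3·(-1) + e_4·(1) = 0
Solving this homogeneous linear system for the smallest-integer solution (first nonzero entry positive) gives (3, 1, -4, 2).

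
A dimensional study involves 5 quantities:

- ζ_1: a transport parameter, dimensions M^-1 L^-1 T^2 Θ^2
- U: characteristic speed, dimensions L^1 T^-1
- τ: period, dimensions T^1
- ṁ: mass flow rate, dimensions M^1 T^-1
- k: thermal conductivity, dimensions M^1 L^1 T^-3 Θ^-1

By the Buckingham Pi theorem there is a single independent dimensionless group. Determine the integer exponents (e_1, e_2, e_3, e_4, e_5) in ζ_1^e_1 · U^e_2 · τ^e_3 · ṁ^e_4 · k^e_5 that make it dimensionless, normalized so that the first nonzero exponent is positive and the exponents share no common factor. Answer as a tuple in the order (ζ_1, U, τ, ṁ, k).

M: e_1·(-1) + e_2·(0) + e_3·(0) + e_4·(1) + e_5·(1) = 0
L: e_1·(-1) + e_2·(1) + e_3·(0) + e_4·(0) + e_5·(1) = 0
T: e_1·(2) + e_2·(-1) + e_3·(1) + e_4·(-1) + e_5·(-3) = 0
Θ: e_1·(2) + e_2·(0) + e_3·(0) + e_4·(0) + e_5·(-1) = 0
Solving this homogeneous linear system for the smallest-integer solution (first nonzero entry positive) gives (1, -1, 2, -1, 2).

(1, -1, 2, -1, 2)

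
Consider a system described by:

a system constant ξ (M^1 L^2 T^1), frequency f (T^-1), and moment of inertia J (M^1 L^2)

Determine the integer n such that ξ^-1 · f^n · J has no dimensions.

Balance the T exponent: (-1)·n from f, plus −(1) + (0) = -1 from the rest, must sum to zero.
−n − 1 = 0, so n = -1.

-1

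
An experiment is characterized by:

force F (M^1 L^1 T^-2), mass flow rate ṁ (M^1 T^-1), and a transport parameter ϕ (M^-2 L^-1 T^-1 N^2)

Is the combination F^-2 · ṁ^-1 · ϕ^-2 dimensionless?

no

Sum the exponent of each base dimension across the product:
  M: −2·[F]_M − [ṁ]_M − 2·[ϕ]_M = −2·(1) − (1) − 2·(-2) = 1
  L: −2·[F]_L − [ṁ]_L − 2·[ϕ]_L = −2·(1) − (0) − 2·(-1) = 0
  T: −2·[F]_T − [ṁ]_T − 2·[ϕ]_T = −2·(-2) − (-1) − 2·(-1) = 7
  N: −2·[F]_N − [ṁ]_N − 2·[ϕ]_N = −2·(0) − (0) − 2·(2) = -4
Net dimensions [M T⁷ N⁻⁴] ≠ [1] — not dimensionless.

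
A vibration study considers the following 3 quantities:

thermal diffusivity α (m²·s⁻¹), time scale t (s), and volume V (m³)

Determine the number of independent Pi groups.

1

There are 3 variables and 2 base dimensions (L, T).
The dimension matrix has rank 2.
Independent dimensionless groups: 3 − 2 = 1.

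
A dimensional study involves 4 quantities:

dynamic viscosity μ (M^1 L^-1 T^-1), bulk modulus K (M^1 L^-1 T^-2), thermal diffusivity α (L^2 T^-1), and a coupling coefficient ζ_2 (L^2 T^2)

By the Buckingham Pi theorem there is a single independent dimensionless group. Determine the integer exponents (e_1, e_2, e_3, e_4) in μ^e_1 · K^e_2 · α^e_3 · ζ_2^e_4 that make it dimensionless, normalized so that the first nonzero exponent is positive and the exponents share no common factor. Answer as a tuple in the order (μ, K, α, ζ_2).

(3, -3, 1, -1)

M: e_1·(1) + e_2·(1) + e_3·(0) + e_4·(0) = 0
L: e_1·(-1) + e_2·(-1) + e_3·(2) + e_4·(2) = 0
T: e_1·(-1) + e_2·(-2) + e_3·(-1) + e_4·(2) = 0
Solving this homogeneous linear system for the smallest-integer solution (first nonzero entry positive) gives (3, -3, 1, -1).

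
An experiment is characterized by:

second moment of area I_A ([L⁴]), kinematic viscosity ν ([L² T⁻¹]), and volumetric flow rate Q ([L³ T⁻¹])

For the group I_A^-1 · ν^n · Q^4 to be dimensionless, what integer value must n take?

-4

Balance the L exponent: (2)·n from ν, plus −(4) + 4·(3) = 8 from the rest, must sum to zero.
2n + 8 = 0, so n = -4.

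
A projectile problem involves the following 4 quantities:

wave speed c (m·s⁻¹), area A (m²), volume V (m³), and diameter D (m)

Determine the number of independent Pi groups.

There are 4 variables and 2 base dimensions (L, T).
The dimension matrix has rank 2.
Independent dimensionless groups: 4 − 2 = 2.

2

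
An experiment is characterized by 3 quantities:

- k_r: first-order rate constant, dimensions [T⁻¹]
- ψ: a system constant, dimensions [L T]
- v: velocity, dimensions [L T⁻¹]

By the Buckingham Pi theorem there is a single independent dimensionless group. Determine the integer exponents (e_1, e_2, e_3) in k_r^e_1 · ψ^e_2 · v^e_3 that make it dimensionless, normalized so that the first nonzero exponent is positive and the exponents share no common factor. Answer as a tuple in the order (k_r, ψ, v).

L: e_1·(0) + e_2·(1) + e_3·(1) = 0
T: e_1·(-1) + e_2·(1) + e_3·(-1) = 0
Solving this homogeneous linear system for the smallest-integer solution (first nonzero entry positive) gives (2, 1, -1).

(2, 1, -1)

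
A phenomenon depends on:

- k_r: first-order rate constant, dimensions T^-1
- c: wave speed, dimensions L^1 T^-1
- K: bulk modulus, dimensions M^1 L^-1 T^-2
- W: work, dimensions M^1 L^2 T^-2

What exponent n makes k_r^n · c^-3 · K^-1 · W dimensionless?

Balance the T exponent: (-1)·n from k_r, plus −3·(-1) − (-2) + (-2) = 3 from the rest, must sum to zero.
−n + 3 = 0, so n = 3.

3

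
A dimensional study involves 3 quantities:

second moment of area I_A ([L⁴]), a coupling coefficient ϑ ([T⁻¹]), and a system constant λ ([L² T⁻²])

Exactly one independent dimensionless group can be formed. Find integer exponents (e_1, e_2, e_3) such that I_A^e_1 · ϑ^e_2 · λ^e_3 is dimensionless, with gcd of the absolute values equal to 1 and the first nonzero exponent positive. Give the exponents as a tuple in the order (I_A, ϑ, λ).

(1, 4, -2)

L: e_1·(4) + e_2·(0) + e_3·(2) = 0
T: e_1·(0) + e_2·(-1) + e_3·(-2) = 0
Solving this homogeneous linear system for the smallest-integer solution (first nonzero entry positive) gives (1, 4, -2).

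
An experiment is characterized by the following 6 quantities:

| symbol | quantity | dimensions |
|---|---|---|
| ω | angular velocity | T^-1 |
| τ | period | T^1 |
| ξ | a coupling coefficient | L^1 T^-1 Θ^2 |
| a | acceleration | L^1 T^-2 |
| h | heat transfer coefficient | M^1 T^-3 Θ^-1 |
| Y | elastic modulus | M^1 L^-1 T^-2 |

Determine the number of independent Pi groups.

2

There are 6 variables and 4 base dimensions (M, L, T, Θ).
The dimension matrix has rank 4.
Independent dimensionless groups: 6 − 4 = 2.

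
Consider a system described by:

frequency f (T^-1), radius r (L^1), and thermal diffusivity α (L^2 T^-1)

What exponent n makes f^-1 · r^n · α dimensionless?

Balance the L exponent: (1)·n from r, plus −(0) + (2) = 2 from the rest, must sum to zero.
n + 2 = 0, so n = -2.

-2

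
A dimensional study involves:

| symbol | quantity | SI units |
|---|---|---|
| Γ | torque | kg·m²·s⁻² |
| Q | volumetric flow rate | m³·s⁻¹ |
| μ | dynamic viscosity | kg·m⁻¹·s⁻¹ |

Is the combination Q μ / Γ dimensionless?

Sum the exponent of each base dimension across the product:
  M: −[Γ]_M + [Q]_M + [μ]_M = −(1) + (0) + (1) = 0
  L: −[Γ]_L + [Q]_L + [μ]_L = −(2) + (3) + (-1) = 0
  T: −[Γ]_T + [Q]_T + [μ]_T = −(-2) + (-1) + (-1) = 0
All base exponents vanish — dimensionless.

yes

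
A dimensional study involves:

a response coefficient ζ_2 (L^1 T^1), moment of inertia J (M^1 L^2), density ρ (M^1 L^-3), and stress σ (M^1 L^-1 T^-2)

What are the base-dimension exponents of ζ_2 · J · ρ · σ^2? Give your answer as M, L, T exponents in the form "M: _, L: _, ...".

Collect each base-dimension exponent across the product:
  M: (0) + (1) + (1) + 2·(1) = 4
  L: (1) + (2) + (-3) + 2·(-1) = -2
  T: (1) + (0) + (0) + 2·(-2) = -3
So the dimensions are [M⁴ L⁻² T⁻³].

M: 4, L: -2, T: -3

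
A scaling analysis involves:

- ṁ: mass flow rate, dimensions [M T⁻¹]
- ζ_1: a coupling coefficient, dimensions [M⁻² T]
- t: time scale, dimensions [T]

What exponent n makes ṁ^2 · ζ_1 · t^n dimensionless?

Balance the T exponent: (1)·n from t, plus 2·(-1) + (1) = -1 from the rest, must sum to zero.
n − 1 = 0, so n = 1.

1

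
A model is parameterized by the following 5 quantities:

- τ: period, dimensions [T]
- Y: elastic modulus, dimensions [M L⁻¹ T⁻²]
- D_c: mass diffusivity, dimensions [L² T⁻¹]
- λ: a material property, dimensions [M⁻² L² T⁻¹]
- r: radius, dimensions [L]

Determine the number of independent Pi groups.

There are 5 variables and 3 base dimensions (M, L, T).
The dimension matrix has rank 3.
Independent dimensionless groups: 5 − 3 = 2.

2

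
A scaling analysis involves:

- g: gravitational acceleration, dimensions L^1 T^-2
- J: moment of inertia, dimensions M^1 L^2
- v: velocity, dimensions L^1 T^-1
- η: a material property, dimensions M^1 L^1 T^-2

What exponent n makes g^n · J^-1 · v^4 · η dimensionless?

Balance the L exponent: (1)·n from g, plus −(2) + 4·(1) + (1) = 3 from the rest, must sum to zero.
n + 3 = 0, so n = -3.

-3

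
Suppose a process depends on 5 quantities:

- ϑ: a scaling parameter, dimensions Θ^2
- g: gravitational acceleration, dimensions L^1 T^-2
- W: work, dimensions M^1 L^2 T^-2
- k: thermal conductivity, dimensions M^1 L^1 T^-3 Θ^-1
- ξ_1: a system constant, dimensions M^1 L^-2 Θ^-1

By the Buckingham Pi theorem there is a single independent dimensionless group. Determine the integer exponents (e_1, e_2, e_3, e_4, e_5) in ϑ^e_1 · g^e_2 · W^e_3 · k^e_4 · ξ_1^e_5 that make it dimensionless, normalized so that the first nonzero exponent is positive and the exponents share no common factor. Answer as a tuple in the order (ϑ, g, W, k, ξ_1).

(1, -4, -2, 4, -2)

M: e_1·(0) + e_2·(0) + e_3·(1) + e_4·(1) + e_5·(1) = 0
L: e_1·(0) + e_2·(1) + e_3·(2) + e_4·(1) + e_5·(-2) = 0
T: e_1·(0) + e_2·(-2) + e_3·(-2) + e_4·(-3) + e_5·(0) = 0
Θ: e_1·(2) + e_2·(0) + e_3·(0) + e_4·(-1) + e_5·(-1) = 0
Solving this homogeneous linear system for the smallest-integer solution (first nonzero entry positive) gives (1, -4, -2, 4, -2).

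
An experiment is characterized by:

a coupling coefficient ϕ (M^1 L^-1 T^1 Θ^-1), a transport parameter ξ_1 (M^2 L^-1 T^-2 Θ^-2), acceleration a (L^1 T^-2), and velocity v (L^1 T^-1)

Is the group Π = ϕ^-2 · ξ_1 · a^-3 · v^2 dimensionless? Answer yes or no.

Sum the exponent of each base dimension across the product:
  M: −2·[ϕ]_M + [ξ_1]_M − 3·[a]_M + 2·[v]_M = −2·(1) + (2) − 3·(0) + 2·(0) = 0
  L: −2·[ϕ]_L + [ξ_1]_L − 3·[a]_L + 2·[v]_L = −2·(-1) + (-1) − 3·(1) + 2·(1) = 0
  T: −2·[ϕ]_T + [ξ_1]_T − 3·[a]_T + 2·[v]_T = −2·(1) + (-2) − 3·(-2) + 2·(-1) = 0
  Θ: −2·[ϕ]_Θ + [ξ_1]_Θ − 3·[a]_Θ + 2·[v]_Θ = −2·(-1) + (-2) − 3·(0) + 2·(0) = 0
All base exponents vanish — dimensionless.

yes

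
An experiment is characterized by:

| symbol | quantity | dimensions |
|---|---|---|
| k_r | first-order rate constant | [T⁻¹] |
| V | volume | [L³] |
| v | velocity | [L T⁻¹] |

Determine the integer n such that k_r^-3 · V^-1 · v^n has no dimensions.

3

Balance the L exponent: (1)·n from v, plus −3·(0) − (3) = -3 from the rest, must sum to zero.
n − 3 = 0, so n = 3.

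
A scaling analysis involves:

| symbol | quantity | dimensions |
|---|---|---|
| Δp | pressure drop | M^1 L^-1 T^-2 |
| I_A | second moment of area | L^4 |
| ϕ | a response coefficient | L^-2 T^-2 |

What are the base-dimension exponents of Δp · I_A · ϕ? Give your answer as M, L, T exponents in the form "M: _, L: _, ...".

Collect each base-dimension exponent across the product:
  M: (1) + (0) + (0) = 1
  L: (-1) + (4) + (-2) = 1
  T: (-2) + (0) + (-2) = -4
So the dimensions are [M L T⁻⁴].

M: 1, L: 1, T: -4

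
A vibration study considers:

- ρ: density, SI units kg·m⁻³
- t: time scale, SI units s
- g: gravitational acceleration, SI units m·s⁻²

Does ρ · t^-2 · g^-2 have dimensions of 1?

no

Sum the exponent of each base dimension across the product:
  M: [ρ]_M − 2·[t]_M − 2·[g]_M = (1) − 2·(0) − 2·(0) = 1
  L: [ρ]_L − 2·[t]_L − 2·[g]_L = (-3) − 2·(0) − 2·(1) = -5
  T: [ρ]_T − 2·[t]_T − 2·[g]_T = (0) − 2·(1) − 2·(-2) = 2
Net dimensions [M L⁻⁵ T²] ≠ [1] — not dimensionless.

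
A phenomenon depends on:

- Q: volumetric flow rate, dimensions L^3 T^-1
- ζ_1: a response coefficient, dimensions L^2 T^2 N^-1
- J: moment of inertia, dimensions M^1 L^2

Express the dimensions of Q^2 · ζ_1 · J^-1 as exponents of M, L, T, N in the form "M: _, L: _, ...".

Collect each base-dimension exponent across the product:
  M: 2·(0) + (0) − (1) = -1
  L: 2·(3) + (2) − (2) = 6
  T: 2·(-1) + (2) − (0) = 0
  N: 2·(0) + (-1) − (0) = -1
So the dimensions are [M⁻¹ L⁶ N⁻¹].

M: -1, L: 6, T: 0, N: -1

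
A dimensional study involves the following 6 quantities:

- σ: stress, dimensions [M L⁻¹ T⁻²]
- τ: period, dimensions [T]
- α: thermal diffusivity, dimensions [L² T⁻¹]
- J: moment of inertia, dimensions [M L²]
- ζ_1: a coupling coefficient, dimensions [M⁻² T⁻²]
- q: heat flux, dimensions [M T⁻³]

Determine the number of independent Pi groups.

3

There are 6 variables and 3 base dimensions (M, L, T).
The dimension matrix has rank 3.
Independent dimensionless groups: 6 − 3 = 3.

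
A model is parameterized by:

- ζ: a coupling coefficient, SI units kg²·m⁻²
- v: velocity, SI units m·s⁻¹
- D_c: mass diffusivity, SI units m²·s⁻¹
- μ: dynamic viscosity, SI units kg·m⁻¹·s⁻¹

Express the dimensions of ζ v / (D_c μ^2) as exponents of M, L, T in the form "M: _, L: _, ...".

M: 0, L: -1, T: 2

Collect each base-dimension exponent across the product:
  M: (2) + (0) − (0) − 2·(1) = 0
  L: (-2) + (1) − (2) − 2·(-1) = -1
  T: (0) + (-1) − (-1) − 2·(-1) = 2
So the dimensions are [L⁻¹ T²].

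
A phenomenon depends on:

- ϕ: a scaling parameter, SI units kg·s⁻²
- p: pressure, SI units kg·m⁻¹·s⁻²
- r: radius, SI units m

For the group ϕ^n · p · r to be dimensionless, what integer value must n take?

-1

Balance the M exponent: (1)·n from ϕ, plus (1) + (0) = 1 from the rest, must sum to zero.
n + 1 = 0, so n = -1.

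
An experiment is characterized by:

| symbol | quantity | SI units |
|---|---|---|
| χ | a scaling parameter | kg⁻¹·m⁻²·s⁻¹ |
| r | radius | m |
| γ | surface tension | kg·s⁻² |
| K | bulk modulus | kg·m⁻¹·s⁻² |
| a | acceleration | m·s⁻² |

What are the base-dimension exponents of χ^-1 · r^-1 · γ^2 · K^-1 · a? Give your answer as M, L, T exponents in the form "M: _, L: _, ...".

Collect each base-dimension exponent across the product:
  M: −(-1) − (0) + 2·(1) − (1) + (0) = 2
  L: −(-2) − (1) + 2·(0) − (-1) + (1) = 3
  T: −(-1) − (0) + 2·(-2) − (-2) + (-2) = -3
So the dimensions are [M² L³ T⁻³].

M: 2, L: 3, T: -3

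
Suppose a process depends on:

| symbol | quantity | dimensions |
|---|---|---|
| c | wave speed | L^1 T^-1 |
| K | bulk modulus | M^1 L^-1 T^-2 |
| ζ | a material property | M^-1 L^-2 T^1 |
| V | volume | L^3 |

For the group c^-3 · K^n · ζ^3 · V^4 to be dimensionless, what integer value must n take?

3

Balance the M exponent: (1)·n from K, plus −3·(0) + 3·(-1) + 4·(0) = -3 from the rest, must sum to zero.
n − 3 = 0, so n = 3.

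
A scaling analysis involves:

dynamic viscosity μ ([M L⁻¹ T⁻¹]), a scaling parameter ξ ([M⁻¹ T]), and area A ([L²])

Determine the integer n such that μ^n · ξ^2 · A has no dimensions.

2

Balance the M exponent: (1)·n from μ, plus 2·(-1) + (0) = -2 from the rest, must sum to zero.
n − 2 = 0, so n = 2.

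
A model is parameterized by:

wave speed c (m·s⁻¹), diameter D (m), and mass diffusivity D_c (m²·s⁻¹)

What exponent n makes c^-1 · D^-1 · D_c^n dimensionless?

1

Balance the L exponent: (2)·n from D_c, plus −(1) − (1) = -2 from the rest, must sum to zero.
2n − 2 = 0, so n = 1.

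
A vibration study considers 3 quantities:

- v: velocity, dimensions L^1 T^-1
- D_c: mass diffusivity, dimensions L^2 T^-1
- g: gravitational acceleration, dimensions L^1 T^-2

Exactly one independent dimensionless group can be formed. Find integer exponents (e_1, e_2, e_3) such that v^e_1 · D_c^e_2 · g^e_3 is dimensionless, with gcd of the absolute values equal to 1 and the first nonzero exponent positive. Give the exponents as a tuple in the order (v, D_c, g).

L: e_1·(1) + e_2·(2) + e_3·(1) = 0
T: e_1·(-1) + e_2·(-1) + e_3·(-2) = 0
Solving this homogeneous linear system for the smallest-integer solution (first nonzero entry positive) gives (3, -1, -1).

(3, -1, -1)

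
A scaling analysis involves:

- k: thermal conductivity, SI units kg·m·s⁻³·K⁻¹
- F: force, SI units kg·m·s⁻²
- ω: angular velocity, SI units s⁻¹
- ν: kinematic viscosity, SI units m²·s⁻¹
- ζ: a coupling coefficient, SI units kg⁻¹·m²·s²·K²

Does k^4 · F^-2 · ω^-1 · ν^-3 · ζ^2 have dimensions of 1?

yes

Sum the exponent of each base dimension across the product:
  M: 4·[k]_M − 2·[F]_M − [ω]_M − 3·[ν]_M + 2·[ζ]_M = 4·(1) − 2·(1) − (0) − 3·(0) + 2·(-1) = 0
  L: 4·[k]_L − 2·[F]_L − [ω]_L − 3·[ν]_L + 2·[ζ]_L = 4·(1) − 2·(1) − (0) − 3·(2) + 2·(2) = 0
  T: 4·[k]_T − 2·[F]_T − [ω]_T − 3·[ν]_T + 2·[ζ]_T = 4·(-3) − 2·(-2) − (-1) − 3·(-1) + 2·(2) = 0
  Θ: 4·[k]_Θ − 2·[F]_Θ − [ω]_Θ − 3·[ν]_Θ + 2·[ζ]_Θ = 4·(-1) − 2·(0) − (0) − 3·(0) + 2·(2) = 0
All base exponents vanish — dimensionless.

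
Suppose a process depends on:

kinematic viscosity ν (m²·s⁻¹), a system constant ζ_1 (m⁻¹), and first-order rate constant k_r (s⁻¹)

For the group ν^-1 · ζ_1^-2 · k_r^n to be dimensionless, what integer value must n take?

Balance the T exponent: (-1)·n from k_r, plus −(-1) − 2·(0) = 1 from the rest, must sum to zero.
−n + 1 = 0, so n = 1.

1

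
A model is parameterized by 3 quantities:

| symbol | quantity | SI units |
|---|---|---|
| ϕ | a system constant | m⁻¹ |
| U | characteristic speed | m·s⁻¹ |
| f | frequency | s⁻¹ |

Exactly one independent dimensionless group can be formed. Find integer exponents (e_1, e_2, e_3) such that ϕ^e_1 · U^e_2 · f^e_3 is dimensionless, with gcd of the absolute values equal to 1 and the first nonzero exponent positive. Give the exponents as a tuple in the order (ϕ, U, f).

(1, 1, -1)

L: e_1·(-1) + e_2·(1) + e_3·(0) = 0
T: e_1·(0) + e_2·(-1) + e_3·(-1) = 0
Solving this homogeneous linear system for the smallest-integer solution (first nonzero entry positive) gives (1, 1, -1).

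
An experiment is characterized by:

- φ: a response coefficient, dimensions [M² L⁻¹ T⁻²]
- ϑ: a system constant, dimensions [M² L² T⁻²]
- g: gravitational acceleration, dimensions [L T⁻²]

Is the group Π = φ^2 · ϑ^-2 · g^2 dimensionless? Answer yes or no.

Sum the exponent of each base dimension across the product:
  M: 2·[φ]_M − 2·[ϑ]_M + 2·[g]_M = 2·(2) − 2·(2) + 2·(0) = 0
  L: 2·[φ]_L − 2·[ϑ]_L + 2·[g]_L = 2·(-1) − 2·(2) + 2·(1) = -4
  T: 2·[φ]_T − 2·[ϑ]_T + 2·[g]_T = 2·(-2) − 2·(-2) + 2·(-2) = -4
Net dimensions [L⁻⁴ T⁻⁴] ≠ [1] — not dimensionless.

no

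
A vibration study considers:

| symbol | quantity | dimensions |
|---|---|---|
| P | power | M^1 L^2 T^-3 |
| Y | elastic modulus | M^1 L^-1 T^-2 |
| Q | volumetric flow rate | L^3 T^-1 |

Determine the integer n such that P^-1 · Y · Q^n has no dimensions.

Balance the L exponent: (3)·n from Q, plus −(2) + (-1) = -3 from the rest, must sum to zero.
3n − 3 = 0, so n = 1.

1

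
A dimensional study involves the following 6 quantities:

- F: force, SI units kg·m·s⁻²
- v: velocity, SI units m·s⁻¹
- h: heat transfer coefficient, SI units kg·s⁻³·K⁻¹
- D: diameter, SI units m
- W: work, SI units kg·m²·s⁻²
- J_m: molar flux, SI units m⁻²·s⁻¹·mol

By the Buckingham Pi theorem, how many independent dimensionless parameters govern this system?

There are 6 variables and 5 base dimensions (M, L, T, Θ, N).
The dimension matrix has rank 5.
Independent dimensionless groups: 6 − 5 = 1.

1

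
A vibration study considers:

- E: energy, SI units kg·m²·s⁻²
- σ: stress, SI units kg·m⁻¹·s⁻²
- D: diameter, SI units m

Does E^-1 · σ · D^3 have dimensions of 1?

yes

Sum the exponent of each base dimension across the product:
  M: −[E]_M + [σ]_M + 3·[D]_M = −(1) + (1) + 3·(0) = 0
  L: −[E]_L + [σ]_L + 3·[D]_L = −(2) + (-1) + 3·(1) = 0
  T: −[E]_T + [σ]_T + 3·[D]_T = −(-2) + (-2) + 3·(0) = 0
  Θ: −[E]_Θ + [σ]_Θ + 3·[D]_Θ = −(0) + (0) + 3·(0) = 0
All base exponents vanish — dimensionless.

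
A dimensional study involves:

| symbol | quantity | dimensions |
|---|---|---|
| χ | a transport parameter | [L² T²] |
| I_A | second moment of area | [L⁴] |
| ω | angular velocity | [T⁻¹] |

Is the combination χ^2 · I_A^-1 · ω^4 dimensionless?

Sum the exponent of each base dimension across the product:
  L: 2·[χ]_L − [I_A]_L + 4·[ω]_L = 2·(2) − (4) + 4·(0) = 0
  T: 2·[χ]_T − [I_A]_T + 4·[ω]_T = 2·(2) − (0) + 4·(-1) = 0
All base exponents vanish — dimensionless.

yes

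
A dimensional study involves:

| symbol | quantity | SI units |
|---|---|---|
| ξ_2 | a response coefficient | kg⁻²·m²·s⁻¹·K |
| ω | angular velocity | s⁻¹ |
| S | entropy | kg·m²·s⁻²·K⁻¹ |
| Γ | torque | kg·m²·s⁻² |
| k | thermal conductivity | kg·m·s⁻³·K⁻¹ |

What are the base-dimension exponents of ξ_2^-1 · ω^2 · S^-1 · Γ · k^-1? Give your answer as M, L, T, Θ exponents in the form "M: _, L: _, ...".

Collect each base-dimension exponent across the product:
  M: −(-2) + 2·(0) − (1) + (1) − (1) = 1
  L: −(2) + 2·(0) − (2) + (2) − (1) = -3
  T: −(-1) + 2·(-1) − (-2) + (-2) − (-3) = 2
  Θ: −(1) + 2·(0) − (-1) + (0) − (-1) = 1
So the dimensions are [M L⁻³ T² Θ].

M: 1, L: -3, T: 2, Θ: 1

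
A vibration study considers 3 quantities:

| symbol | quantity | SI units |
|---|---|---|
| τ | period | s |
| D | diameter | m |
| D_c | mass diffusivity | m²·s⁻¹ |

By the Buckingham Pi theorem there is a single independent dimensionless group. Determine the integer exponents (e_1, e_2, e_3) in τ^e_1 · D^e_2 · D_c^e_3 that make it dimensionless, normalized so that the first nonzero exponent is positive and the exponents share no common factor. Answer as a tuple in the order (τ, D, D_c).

(1, -2, 1)

L: e_1·(0) + e_2·(1) + e_3·(2) = 0
T: e_1·(1) + e_2·(0) + e_3·(-1) = 0
Solving this homogeneous linear system for the smallest-integer solution (first nonzero entry positive) gives (1, -2, 1).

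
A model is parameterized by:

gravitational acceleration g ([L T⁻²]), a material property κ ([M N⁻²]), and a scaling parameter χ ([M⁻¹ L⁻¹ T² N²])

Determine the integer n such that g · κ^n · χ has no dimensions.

1

Balance the M exponent: (1)·n from κ, plus (0) + (-1) = -1 from the rest, must sum to zero.
n − 1 = 0, so n = 1.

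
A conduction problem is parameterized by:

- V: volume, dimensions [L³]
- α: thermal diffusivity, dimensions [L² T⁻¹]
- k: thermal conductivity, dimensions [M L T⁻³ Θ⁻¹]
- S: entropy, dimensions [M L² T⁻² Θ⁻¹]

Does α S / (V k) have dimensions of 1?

yes

Sum the exponent of each base dimension across the product:
  M: −[V]_M + [α]_M − [k]_M + [S]_M = −(0) + (0) − (1) + (1) = 0
  L: −[V]_L + [α]_L − [k]_L + [S]_L = −(3) + (2) − (1) + (2) = 0
  T: −[V]_T + [α]_T − [k]_T + [S]_T = −(0) + (-1) − (-3) + (-2) = 0
  Θ: −[V]_Θ + [α]_Θ − [k]_Θ + [S]_Θ = −(0) + (0) − (-1) + (-1) = 0
All base exponents vanish — dimensionless.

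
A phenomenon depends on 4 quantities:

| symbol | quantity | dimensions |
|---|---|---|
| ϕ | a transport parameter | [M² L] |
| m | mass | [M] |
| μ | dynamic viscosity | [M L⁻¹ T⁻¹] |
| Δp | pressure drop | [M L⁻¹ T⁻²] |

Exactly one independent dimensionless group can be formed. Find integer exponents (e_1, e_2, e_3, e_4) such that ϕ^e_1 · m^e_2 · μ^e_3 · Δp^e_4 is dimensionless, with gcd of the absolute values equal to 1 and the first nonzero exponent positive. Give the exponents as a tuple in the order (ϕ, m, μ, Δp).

M: e_1·(2) + e_2·(1) + e_3·(1) + e_4·(1) = 0
L: e_1·(1) + e_2·(0) + e_3·(-1) + e_4·(-1) = 0
T: e_1·(0) + e_2·(0) + e_3·(-1) + e_4·(-2) = 0
Solving this homogeneous linear system for the smallest-integer solution (first nonzero entry positive) gives (1, -3, 2, -1).

(1, -3, 2, -1)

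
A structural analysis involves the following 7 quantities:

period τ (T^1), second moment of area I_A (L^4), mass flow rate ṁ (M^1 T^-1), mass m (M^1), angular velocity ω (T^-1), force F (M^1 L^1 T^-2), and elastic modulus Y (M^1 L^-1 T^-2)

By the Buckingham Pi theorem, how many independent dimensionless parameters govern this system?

4

There are 7 variables and 3 base dimensions (M, L, T).
The dimension matrix has rank 3.
Independent dimensionless groups: 7 − 3 = 4.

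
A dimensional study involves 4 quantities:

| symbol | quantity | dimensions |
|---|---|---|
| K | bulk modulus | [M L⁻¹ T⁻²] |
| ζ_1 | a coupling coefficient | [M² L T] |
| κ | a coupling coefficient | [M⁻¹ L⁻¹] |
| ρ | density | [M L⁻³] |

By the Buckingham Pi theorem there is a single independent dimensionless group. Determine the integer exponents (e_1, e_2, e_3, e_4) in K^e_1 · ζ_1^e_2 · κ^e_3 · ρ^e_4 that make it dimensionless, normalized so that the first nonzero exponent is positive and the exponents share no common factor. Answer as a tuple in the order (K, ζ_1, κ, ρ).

(1, 2, 4, -1)

M: e_1·(1) + e_2·(2) + e_3·(-1) + e_4·(1) = 0
L: e_1·(-1) + e_2·(1) + e_3·(-1) + e_4·(-3) = 0
T: e_1·(-2) + e_2·(1) + e_3·(0) + e_4·(0) = 0
Solving this homogeneous linear system for the smallest-integer solution (first nonzero entry positive) gives (1, 2, 4, -1).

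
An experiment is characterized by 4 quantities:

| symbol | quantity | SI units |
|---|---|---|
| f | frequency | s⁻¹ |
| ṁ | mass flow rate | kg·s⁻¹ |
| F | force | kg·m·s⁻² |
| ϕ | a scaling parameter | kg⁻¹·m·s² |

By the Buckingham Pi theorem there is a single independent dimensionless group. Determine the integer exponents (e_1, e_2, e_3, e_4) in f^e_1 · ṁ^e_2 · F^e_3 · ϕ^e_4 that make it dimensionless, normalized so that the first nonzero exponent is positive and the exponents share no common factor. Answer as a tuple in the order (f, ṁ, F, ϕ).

M: e_1·(0) + e_2·(1) + e_3·(1) + e_4·(-1) = 0
L: e_1·(0) + e_2·(0) + e_3·(1) + e_4·(1) = 0
T: e_1·(-1) + e_2·(-1) + e_3·(-2) + e_4·(2) = 0
Solving this homogeneous linear system for the smallest-integer solution (first nonzero entry positive) gives (2, 2, -1, 1).

(2, 2, -1, 1)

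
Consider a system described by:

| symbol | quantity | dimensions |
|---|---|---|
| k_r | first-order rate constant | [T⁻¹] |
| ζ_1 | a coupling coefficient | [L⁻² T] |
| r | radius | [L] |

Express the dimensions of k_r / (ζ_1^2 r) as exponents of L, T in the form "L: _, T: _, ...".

L: 3, T: -3

Collect each base-dimension exponent across the product:
  L: (0) − 2·(-2) − (1) = 3
  T: (-1) − 2·(1) − (0) = -3
So the dimensions are [L³ T⁻³].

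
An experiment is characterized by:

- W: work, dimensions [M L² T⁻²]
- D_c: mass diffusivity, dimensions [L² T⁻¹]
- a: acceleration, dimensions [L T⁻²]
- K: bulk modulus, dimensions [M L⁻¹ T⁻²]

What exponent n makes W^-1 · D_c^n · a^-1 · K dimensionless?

2

Balance the L exponent: (2)·n from D_c, plus −(2) − (1) + (-1) = -4 from the rest, must sum to zero.
2n − 4 = 0, so n = 2.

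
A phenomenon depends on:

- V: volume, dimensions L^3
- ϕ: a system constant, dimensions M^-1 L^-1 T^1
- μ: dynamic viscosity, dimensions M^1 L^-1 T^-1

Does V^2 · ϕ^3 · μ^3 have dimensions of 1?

yes

Sum the exponent of each base dimension across the product:
  M: 2·[V]_M + 3·[ϕ]_M + 3·[μ]_M = 2·(0) + 3·(-1) + 3·(1) = 0
  L: 2·[V]_L + 3·[ϕ]_L + 3·[μ]_L = 2·(3) + 3·(-1) + 3·(-1) = 0
  T: 2·[V]_T + 3·[ϕ]_T + 3·[μ]_T = 2·(0) + 3·(1) + 3·(-1) = 0
All base exponents vanish — dimensionless.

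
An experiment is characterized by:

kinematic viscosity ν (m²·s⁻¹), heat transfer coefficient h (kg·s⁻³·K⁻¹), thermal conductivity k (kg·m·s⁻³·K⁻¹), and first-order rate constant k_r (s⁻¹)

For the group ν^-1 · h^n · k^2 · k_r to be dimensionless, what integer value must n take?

Balance the M exponent: (1)·n from h, plus −(0) + 2·(1) + (0) = 2 from the rest, must sum to zero.
n + 2 = 0, so n = -2.

-2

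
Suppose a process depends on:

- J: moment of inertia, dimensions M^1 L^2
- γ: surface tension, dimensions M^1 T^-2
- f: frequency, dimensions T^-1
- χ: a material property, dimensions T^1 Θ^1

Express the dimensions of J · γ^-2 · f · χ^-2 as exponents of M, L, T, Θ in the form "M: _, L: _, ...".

Collect each base-dimension exponent across the product:
  M: (1) − 2·(1) + (0) − 2·(0) = -1
  L: (2) − 2·(0) + (0) − 2·(0) = 2
  T: (0) − 2·(-2) + (-1) − 2·(1) = 1
  Θ: (0) − 2·(0) + (0) − 2·(1) = -2
So the dimensions are [M⁻¹ L² T Θ⁻²].

M: -1, L: 2, T: 1, Θ: -2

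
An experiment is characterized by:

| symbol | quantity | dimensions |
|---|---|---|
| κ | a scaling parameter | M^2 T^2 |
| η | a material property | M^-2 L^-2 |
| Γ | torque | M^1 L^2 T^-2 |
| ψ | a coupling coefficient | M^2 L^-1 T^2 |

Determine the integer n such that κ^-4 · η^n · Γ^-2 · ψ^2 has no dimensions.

Balance the M exponent: (-2)·n from η, plus −4·(2) − 2·(1) + 2·(2) = -6 from the rest, must sum to zero.
-2n − 6 = 0, so n = -3.

-3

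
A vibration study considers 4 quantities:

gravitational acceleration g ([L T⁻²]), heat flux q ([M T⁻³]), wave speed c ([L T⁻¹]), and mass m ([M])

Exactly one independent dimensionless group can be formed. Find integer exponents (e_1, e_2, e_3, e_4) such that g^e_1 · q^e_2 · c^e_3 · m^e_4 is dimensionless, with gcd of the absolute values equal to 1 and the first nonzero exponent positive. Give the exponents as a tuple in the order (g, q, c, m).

(3, -1, -3, 1)

M: e_1·(0) + e_2·(1) + e_3·(0) + e_4·(1) = 0
L: e_1·(1) + e_2·(0) + e_3·(1) + e_4·(0) = 0
T: e_1·(-2) + e_2·(-3) + e_3·(-1) + e_4·(0) = 0
Solving this homogeneous linear system for the smallest-integer solution (first nonzero entry positive) gives (3, -1, -3, 1).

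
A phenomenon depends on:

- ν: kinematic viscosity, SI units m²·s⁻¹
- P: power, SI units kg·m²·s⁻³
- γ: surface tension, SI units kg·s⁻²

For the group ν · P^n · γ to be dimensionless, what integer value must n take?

-1

Balance the M exponent: (1)·n from P, plus (0) + (1) = 1 from the rest, must sum to zero.
n + 1 = 0, so n = -1.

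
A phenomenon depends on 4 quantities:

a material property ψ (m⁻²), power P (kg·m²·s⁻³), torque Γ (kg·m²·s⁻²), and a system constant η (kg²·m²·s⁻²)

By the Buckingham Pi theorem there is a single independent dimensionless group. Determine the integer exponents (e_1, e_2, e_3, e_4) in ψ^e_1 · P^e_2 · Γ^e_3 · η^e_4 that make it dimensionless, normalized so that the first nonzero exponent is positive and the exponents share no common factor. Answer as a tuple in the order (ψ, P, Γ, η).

M: e_1·(0) + e_2·(1) + e_3·(1) + e_4·(2) = 0
L: e_1·(-2) + e_2·(2) + e_3·(2) + e_4·(2) = 0
T: e_1·(0) + e_2·(-3) + e_3·(-2) + e_4·(-2) = 0
Solving this homogeneous linear system for the smallest-integer solution (first nonzero entry positive) gives (1, -2, 4, -1).

(1, -2, 4, -1)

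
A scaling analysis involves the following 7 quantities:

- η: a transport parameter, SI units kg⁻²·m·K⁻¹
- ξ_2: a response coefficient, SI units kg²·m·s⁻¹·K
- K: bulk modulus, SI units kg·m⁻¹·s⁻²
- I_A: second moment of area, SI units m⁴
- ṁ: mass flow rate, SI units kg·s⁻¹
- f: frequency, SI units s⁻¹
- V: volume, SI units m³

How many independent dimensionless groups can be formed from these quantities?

3

There are 7 variables and 4 base dimensions (M, L, T, Θ).
The dimension matrix has rank 4.
Independent dimensionless groups: 7 − 4 = 3.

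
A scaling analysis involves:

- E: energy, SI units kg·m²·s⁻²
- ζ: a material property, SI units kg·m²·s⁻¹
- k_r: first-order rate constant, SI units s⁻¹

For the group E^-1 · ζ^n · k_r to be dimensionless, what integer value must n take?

1

Balance the M exponent: (1)·n from ζ, plus −(1) + (0) = -1 from the rest, must sum to zero.
n − 1 = 0, so n = 1.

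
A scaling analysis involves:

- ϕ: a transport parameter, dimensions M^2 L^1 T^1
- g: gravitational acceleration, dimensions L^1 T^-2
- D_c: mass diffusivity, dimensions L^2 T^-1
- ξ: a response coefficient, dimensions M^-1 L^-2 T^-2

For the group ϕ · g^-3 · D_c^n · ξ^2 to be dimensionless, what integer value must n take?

Balance the L exponent: (2)·n from D_c, plus (1) − 3·(1) + 2·(-2) = -6 from the rest, must sum to zero.
2n − 6 = 0, so n = 3.

3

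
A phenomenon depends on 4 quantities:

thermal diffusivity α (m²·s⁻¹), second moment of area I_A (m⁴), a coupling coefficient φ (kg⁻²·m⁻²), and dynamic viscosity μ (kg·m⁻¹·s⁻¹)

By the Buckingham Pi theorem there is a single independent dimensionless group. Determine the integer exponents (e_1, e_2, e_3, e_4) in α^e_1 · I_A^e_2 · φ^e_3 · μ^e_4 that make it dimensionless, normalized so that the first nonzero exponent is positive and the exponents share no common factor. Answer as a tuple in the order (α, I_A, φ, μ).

M: e_1·(0) + e_2·(0) + e_3·(-2) + e_4·(1) = 0
L: e_1·(2) + e_2·(4) + e_3·(-2) + e_4·(-1) = 0
T: e_1·(-1) + e_2·(0) + e_3·(0) + e_4·(-1) = 0
Solving this homogeneous linear system for the smallest-integer solution (first nonzero entry positive) gives (2, -2, -1, -2).

(2, -2, -1, -2)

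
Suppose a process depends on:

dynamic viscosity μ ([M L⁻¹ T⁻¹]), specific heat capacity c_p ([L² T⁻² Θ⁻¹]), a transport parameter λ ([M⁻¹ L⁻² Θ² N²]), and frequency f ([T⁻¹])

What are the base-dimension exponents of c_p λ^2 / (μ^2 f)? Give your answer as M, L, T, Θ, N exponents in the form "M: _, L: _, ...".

Collect each base-dimension exponent across the product:
  M: −2·(1) + (0) + 2·(-1) − (0) = -4
  L: −2·(-1) + (2) + 2·(-2) − (0) = 0
  T: −2·(-1) + (-2) + 2·(0) − (-1) = 1
  Θ: −2·(0) + (-1) + 2·(2) − (0) = 3
  N: −2·(0) + (0) + 2·(2) − (0) = 4
So the dimensions are [M⁻⁴ T Θ³ N⁴].

M: -4, L: 0, T: 1, Θ: 3, N: 4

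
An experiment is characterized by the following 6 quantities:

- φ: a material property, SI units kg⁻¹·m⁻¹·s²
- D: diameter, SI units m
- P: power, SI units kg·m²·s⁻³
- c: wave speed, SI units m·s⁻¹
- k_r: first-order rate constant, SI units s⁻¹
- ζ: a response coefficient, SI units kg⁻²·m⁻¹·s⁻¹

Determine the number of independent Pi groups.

3

There are 6 variables and 3 base dimensions (M, L, T).
The dimension matrix has rank 3.
Independent dimensionless groups: 6 − 3 = 3.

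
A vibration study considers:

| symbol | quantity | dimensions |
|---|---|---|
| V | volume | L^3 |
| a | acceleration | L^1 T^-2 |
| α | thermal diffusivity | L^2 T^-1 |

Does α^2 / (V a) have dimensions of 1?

Sum the exponent of each base dimension across the product:
  L: −[V]_L − [a]_L + 2·[α]_L = −(3) − (1) + 2·(2) = 0
  T: −[V]_T − [a]_T + 2·[α]_T = −(0) − (-2) + 2·(-1) = 0
All base exponents vanish — dimensionless.

yes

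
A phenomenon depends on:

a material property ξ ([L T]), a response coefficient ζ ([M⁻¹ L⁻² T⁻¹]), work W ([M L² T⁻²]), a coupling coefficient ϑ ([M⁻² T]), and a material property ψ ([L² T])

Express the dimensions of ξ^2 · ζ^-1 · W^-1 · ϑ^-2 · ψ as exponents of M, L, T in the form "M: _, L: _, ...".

M: 4, L: 4, T: 4

Collect each base-dimension exponent across the product:
  M: 2·(0) − (-1) − (1) − 2·(-2) + (0) = 4
  L: 2·(1) − (-2) − (2) − 2·(0) + (2) = 4
  T: 2·(1) − (-1) − (-2) − 2·(1) + (1) = 4
So the dimensions are [M⁴ L⁴ T⁴].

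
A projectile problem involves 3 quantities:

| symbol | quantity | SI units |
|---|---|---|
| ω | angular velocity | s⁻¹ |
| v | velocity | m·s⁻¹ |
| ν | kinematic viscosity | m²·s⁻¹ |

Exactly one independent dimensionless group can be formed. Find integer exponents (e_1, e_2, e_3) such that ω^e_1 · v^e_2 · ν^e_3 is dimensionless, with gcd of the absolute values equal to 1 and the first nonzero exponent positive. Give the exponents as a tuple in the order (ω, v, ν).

L: e_1·(0) + e_2·(1) + e_3·(2) = 0
T: e_1·(-1) + e_2·(-1) + e_3·(-1) = 0
Solving this homogeneous linear system for the smallest-integer solution (first nonzero entry positive) gives (1, -2, 1).

(1, -2, 1)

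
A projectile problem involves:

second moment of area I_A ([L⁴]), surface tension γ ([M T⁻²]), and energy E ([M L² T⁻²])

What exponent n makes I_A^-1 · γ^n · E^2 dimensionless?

-2

Balance the M exponent: (1)·n from γ, plus −(0) + 2·(1) = 2 from the rest, must sum to zero.
n + 2 = 0, so n = -2.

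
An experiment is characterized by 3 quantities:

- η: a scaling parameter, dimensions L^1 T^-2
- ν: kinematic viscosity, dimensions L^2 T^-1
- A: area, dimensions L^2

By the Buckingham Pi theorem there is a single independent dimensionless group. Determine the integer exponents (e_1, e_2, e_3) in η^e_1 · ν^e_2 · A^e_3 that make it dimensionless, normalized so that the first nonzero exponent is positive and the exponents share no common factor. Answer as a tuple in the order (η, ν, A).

(2, -4, 3)

L: e_1·(1) + e_2·(2) + e_3·(2) = 0
T: e_1·(-2) + e_2·(-1) + e_3·(0) = 0
Solving this homogeneous linear system for the smallest-integer solution (first nonzero entry positive) gives (2, -4, 3).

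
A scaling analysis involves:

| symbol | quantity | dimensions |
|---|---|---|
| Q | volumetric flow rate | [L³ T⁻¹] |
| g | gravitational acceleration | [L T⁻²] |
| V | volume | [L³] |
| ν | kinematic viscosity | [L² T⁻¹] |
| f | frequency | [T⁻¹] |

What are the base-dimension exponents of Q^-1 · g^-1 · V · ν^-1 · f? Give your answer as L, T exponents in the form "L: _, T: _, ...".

Collect each base-dimension exponent across the product:
  L: −(3) − (1) + (3) − (2) + (0) = -3
  T: −(-1) − (-2) + (0) − (-1) + (-1) = 3
So the dimensions are [L⁻³ T³].

L: -3, T: 3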